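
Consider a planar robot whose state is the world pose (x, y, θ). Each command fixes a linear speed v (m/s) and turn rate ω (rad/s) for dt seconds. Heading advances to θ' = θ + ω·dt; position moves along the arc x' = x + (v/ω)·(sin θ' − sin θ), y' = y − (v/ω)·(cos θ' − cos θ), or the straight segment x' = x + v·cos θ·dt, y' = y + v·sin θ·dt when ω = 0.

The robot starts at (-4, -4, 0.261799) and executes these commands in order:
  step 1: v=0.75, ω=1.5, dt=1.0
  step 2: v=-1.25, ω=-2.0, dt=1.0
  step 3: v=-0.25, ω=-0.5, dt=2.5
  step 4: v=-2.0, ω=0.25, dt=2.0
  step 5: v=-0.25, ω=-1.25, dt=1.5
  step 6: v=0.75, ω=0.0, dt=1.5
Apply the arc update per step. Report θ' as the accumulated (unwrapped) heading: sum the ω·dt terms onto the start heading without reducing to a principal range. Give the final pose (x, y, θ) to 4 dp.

(-7.0420, 0.0312, -2.8632)

step 1: θ'=1.7618 (R=0.5000) → pose (-3.6385, -3.4221, 1.7618)
step 2: θ'=-0.2382 (R=0.6250) → pose (-4.3996, -4.1481, -0.2382)
step 3: θ'=-1.4882 (R=0.5000) → pose (-4.7799, -3.7035, -1.4882)
step 4: θ'=-0.9882 (R=-8.0000) → pose (-6.0724, 0.0380, -0.9882)
step 5: θ'=-2.8632 (R=0.2000) → pose (-5.9603, 0.3404, -2.8632)
step 6: θ'=-2.8632 (straight) → pose (-7.0420, 0.0312, -2.8632)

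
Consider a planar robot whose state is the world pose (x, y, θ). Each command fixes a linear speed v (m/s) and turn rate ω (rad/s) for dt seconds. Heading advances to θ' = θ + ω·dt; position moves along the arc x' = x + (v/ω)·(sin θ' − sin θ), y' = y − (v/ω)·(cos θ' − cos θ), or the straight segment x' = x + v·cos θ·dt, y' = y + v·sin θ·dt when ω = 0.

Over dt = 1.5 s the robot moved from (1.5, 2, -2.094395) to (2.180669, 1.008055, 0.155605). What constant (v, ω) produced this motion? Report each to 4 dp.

Δθ = 0.155605 − -2.094395 = 2.250000
ω = Δθ/dt = 2.250000/1.5 = 1.5000
R = −Δy/(cos θ' − cos θ) = 0.6667
v = R·ω = 0.6667·1.5000 = 1.0000

v = 1.0000, ω = 1.5000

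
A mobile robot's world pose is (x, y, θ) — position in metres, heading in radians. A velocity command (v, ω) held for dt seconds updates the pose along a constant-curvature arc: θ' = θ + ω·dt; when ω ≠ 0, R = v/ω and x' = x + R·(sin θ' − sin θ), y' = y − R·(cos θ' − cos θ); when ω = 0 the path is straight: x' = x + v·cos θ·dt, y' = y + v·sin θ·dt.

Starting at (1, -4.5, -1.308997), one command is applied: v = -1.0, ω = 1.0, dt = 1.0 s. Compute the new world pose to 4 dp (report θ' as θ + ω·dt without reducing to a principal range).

θ' = -1.3090 + 1.0·1.0 = -0.3090
R = v/ω = -1.0/1.0 = -1.0000
x' = 1 + -1.0000·(sin -0.3090 − sin -1.3090) = 0.3382
y' = -4.5 − -1.0000·(cos -0.3090 − cos -1.3090) = -3.8062

(0.3382, -3.8062, -0.3090)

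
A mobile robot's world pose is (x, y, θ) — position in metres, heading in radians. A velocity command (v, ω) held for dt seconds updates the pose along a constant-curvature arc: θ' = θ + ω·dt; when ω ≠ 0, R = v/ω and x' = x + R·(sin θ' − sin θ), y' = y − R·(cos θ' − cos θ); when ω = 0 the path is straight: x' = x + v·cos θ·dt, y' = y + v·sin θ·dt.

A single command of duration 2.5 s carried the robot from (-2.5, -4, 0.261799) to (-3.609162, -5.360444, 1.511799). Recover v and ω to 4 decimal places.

v = -0.7500, ω = 0.5000

Δθ = 1.511799 − 0.261799 = 1.250000
ω = Δθ/dt = 1.250000/2.5 = 0.5000
R = −Δy/(cos θ' − cos θ) = -1.5000
v = R·ω = -1.5000·0.5000 = -0.7500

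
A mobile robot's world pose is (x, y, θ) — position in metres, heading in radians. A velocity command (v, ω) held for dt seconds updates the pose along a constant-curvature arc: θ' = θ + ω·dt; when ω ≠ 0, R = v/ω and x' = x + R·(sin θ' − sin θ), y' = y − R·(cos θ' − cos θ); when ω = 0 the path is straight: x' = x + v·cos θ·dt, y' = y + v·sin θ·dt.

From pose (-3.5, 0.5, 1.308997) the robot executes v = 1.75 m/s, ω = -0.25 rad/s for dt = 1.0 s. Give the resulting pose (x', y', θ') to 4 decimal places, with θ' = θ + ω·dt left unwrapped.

θ' = 1.3090 + -0.25·1.0 = 1.0590
R = v/ω = 1.75/-0.25 = -7.0000
x' = -3.5 + -7.0000·(sin 1.0590 − sin 1.3090) = -2.8416
y' = 0.5 − -7.0000·(cos 1.0590 − cos 1.3090) = 2.1165

(-2.8416, 2.1165, 1.0590)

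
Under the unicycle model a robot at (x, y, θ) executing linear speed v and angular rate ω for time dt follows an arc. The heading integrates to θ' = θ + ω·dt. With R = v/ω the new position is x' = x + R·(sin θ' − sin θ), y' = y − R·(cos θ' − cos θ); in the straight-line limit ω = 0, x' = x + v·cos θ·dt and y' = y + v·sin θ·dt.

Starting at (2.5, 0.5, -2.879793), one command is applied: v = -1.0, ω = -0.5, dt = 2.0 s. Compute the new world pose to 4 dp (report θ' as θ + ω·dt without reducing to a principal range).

θ' = -2.8798 + -0.5·2.0 = -3.8798
R = v/ω = -1.0/-0.5 = 2.0000
x' = 2.5 + 2.0000·(sin -3.8798 − sin -2.8798) = 4.3636
y' = 0.5 − 2.0000·(cos -3.8798 − cos -2.8798) = 0.0475

(4.3636, 0.0475, -3.8798)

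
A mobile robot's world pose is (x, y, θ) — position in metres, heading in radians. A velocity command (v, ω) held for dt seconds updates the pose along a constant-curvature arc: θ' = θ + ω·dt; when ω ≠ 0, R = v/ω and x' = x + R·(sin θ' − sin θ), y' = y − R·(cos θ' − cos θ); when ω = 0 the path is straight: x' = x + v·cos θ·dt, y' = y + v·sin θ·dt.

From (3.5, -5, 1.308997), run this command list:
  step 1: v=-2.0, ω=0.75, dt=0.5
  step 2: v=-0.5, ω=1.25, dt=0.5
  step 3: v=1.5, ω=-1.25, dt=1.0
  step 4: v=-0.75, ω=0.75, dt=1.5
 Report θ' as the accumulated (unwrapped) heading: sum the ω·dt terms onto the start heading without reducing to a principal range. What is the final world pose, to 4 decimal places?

(3.4232, -5.8854, 2.1840)

step 1: θ'=1.6840 (R=-2.6667) → pose (3.4262, -5.9914, 1.6840)
step 2: θ'=2.3090 (R=-0.4000) → pose (3.5278, -6.2154, 2.3090)
step 3: θ'=1.0590 (R=-1.2000) → pose (3.3691, -4.8202, 1.0590)
step 4: θ'=2.1840 (R=-1.0000) → pose (3.4232, -5.8854, 2.1840)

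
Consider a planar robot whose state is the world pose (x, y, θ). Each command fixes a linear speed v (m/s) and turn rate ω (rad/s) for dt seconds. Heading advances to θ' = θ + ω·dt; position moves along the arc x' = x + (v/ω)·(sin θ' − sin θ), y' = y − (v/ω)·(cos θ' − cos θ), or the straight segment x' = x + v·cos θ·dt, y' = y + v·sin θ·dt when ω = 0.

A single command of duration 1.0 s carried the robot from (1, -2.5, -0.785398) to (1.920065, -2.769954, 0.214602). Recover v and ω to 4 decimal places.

v = 1.0000, ω = 1.0000

Δθ = 0.214602 − -0.785398 = 1.000000
ω = Δθ/dt = 1.000000/1.0 = 1.0000
R = Δx/(sin θ' − sin θ) = 1.0000
v = R·ω = 1.0000·1.0000 = 1.0000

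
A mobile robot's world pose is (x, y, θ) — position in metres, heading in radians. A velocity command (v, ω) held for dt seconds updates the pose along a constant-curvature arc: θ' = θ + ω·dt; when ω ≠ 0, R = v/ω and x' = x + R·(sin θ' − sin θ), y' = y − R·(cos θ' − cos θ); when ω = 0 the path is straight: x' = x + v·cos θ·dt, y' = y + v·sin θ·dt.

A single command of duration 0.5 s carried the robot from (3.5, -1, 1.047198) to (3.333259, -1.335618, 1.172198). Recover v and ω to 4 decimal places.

Δθ = 1.172198 − 1.047198 = 0.125000
ω = Δθ/dt = 0.125000/0.5 = 0.2500
R = −Δy/(cos θ' − cos θ) = -3.0000
v = R·ω = -3.0000·0.2500 = -0.7500

v = -0.7500, ω = 0.2500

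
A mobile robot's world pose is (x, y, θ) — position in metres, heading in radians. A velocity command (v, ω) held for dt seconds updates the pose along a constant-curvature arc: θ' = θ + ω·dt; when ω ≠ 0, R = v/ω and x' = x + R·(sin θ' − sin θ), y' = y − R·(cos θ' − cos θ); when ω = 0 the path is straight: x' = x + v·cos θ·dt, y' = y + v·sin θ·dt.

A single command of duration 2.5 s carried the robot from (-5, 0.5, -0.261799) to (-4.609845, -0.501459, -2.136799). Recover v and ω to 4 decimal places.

Δθ = -2.136799 − -0.261799 = -1.875000
ω = Δθ/dt = -1.875000/2.5 = -0.7500
R = −Δy/(cos θ' − cos θ) = -0.6667
v = R·ω = -0.6667·-0.7500 = 0.5000

v = 0.5000, ω = -0.7500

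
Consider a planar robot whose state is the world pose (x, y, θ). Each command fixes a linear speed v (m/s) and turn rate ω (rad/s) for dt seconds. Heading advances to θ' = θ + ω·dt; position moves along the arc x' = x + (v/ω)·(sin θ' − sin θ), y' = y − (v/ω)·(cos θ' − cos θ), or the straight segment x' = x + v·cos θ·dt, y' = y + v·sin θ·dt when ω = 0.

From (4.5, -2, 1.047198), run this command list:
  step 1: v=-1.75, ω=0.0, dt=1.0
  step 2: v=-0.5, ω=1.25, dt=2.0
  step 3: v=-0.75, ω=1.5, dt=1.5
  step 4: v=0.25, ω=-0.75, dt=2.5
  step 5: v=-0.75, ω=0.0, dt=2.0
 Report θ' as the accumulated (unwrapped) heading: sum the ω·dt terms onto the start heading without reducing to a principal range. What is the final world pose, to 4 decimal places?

(5.3101, -2.6576, 3.9222)

step 1: θ'=1.0472 (straight) → pose (3.6250, -3.5155, 1.0472)
step 2: θ'=3.5472 (R=-0.4000) → pose (4.1292, -4.0831, 3.5472)
step 3: θ'=5.7972 (R=-0.5000) → pose (4.1655, -3.1816, 5.7972)
step 4: θ'=3.9222 (R=-0.3333) → pose (4.2444, -3.7131, 3.9222)
step 5: θ'=3.9222 (straight) → pose (5.3101, -2.6576, 3.9222)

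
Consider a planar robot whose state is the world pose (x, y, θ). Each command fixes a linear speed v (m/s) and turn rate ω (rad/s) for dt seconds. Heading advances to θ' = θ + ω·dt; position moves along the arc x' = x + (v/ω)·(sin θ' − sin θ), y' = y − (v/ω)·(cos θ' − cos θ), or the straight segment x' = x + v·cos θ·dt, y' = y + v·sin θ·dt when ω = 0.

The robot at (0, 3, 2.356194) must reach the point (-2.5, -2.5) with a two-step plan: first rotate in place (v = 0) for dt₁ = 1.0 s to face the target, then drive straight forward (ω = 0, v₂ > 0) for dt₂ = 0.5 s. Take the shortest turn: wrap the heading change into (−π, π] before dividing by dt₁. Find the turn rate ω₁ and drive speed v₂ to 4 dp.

ω₁ = 1.9296, v₂ = 12.0830

heading to target = atan2(-2.5−3, -2.5−0) = -1.9974
Δθ = wrap(-1.9974 − 2.3562) = 1.9296; ω₁ = Δθ/dt₁ = 1.9296
distance = √((-2.5−0)² + (-2.5−3)²) = 6.0415; v₂ = distance/dt₂ = 12.0830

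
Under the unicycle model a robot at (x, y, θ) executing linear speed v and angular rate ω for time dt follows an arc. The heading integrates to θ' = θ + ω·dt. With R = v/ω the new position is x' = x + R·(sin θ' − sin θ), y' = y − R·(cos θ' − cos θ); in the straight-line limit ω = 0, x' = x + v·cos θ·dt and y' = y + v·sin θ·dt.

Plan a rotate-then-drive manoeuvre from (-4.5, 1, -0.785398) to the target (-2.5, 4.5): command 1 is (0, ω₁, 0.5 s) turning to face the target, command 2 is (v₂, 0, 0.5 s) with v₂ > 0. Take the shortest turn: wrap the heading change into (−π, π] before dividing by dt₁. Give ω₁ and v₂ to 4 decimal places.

heading to target = atan2(4.5−1, -2.5−-4.5) = 1.0517
Δθ = wrap(1.0517 − -0.7854) = 1.8370; ω₁ = Δθ/dt₁ = 3.6741
distance = √((-2.5−-4.5)² + (4.5−1)²) = 4.0311; v₂ = distance/dt₂ = 8.0623

ω₁ = 3.6741, v₂ = 8.0623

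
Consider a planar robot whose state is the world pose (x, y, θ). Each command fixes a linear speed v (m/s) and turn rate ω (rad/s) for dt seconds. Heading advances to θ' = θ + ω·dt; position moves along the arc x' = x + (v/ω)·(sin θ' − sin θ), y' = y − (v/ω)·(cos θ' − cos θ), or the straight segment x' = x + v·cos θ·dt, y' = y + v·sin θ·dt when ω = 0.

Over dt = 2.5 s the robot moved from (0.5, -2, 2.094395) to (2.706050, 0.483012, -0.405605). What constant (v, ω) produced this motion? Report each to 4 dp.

v = 1.7500, ω = -1.0000

Δθ = -0.405605 − 2.094395 = -2.500000
ω = Δθ/dt = -2.500000/2.5 = -1.0000
R = −Δy/(cos θ' − cos θ) = -1.7500
v = R·ω = -1.7500·-1.0000 = 1.7500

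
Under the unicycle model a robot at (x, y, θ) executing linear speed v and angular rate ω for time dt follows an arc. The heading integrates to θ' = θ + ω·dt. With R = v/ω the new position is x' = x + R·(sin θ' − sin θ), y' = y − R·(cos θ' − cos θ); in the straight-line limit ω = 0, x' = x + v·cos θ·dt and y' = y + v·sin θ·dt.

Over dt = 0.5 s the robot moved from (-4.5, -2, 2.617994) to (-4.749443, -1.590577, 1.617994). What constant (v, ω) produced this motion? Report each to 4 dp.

Δθ = 1.617994 − 2.617994 = -1.000000
ω = Δθ/dt = -1.000000/0.5 = -2.0000
R = −Δy/(cos θ' − cos θ) = -0.5000
v = R·ω = -0.5000·-2.0000 = 1.0000

v = 1.0000, ω = -2.0000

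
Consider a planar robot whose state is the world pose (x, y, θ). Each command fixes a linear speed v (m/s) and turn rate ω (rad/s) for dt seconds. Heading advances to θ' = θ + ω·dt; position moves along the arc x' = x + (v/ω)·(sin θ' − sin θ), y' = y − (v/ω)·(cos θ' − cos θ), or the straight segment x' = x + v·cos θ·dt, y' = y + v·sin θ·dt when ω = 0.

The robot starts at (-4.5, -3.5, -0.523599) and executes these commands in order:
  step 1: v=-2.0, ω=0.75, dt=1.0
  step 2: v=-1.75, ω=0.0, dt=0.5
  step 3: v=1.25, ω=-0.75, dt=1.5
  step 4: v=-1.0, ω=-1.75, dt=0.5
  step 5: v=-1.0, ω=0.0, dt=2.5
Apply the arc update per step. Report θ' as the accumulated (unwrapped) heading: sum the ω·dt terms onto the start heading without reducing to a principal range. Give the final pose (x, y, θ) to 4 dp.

(-5.2154, -1.0738, -1.7736)

step 1: θ'=0.2264 (R=-2.6667) → pose (-6.4319, -3.2108, 0.2264)
step 2: θ'=0.2264 (straight) → pose (-7.2846, -3.4072, 0.2264)
step 3: θ'=-0.8986 (R=-1.6667) → pose (-5.6064, -3.9935, -0.8986)
step 4: θ'=-1.7736 (R=0.5714) → pose (-5.7190, -3.5226, -1.7736)
step 5: θ'=-1.7736 (straight) → pose (-5.2154, -1.0738, -1.7736)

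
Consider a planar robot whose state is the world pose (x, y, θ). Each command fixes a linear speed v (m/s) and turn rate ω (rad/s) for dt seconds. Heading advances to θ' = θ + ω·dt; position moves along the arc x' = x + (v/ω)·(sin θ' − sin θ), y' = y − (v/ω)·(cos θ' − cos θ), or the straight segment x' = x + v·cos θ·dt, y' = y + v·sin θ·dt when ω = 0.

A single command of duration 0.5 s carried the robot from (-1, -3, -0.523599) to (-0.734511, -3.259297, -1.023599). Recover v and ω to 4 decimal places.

Δθ = -1.023599 − -0.523599 = -0.500000
ω = Δθ/dt = -0.500000/0.5 = -1.0000
R = Δx/(sin θ' − sin θ) = -0.7500
v = R·ω = -0.7500·-1.0000 = 0.7500

v = 0.7500, ω = -1.0000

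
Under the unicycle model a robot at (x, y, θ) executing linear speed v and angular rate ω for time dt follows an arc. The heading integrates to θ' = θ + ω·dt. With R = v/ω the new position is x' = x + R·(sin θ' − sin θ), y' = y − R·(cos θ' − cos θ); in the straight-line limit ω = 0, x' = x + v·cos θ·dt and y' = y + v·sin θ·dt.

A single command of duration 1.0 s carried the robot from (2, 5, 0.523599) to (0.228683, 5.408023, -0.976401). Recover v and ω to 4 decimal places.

v = -2.0000, ω = -1.5000

Δθ = -0.976401 − 0.523599 = -1.500000
ω = Δθ/dt = -1.500000/1.0 = -1.5000
R = Δx/(sin θ' − sin θ) = 1.3333
v = R·ω = 1.3333·-1.5000 = -2.0000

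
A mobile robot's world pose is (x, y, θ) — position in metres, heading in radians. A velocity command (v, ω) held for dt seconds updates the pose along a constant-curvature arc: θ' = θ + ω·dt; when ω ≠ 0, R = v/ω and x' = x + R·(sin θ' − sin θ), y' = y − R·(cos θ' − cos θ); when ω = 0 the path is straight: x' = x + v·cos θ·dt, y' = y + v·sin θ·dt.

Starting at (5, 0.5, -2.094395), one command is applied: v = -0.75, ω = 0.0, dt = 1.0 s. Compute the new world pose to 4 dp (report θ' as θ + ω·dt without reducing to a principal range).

θ' = -2.0944 + 0.0·1.0 = -2.0944
ω = 0 → straight: x' = 5 + -0.75·cos(-2.0944)·1.0 = 5.3750
y' = 0.5 + -0.75·sin(-2.0944)·1.0 = 1.1495

(5.3750, 1.1495, -2.0944)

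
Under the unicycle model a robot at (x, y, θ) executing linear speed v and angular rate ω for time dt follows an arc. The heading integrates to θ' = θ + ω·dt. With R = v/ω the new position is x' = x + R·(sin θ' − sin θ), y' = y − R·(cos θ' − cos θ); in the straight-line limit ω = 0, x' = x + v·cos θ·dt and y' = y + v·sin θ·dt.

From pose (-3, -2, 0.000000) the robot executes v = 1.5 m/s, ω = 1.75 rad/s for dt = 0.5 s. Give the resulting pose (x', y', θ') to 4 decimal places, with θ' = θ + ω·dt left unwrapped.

θ' = 0.0000 + 1.75·0.5 = 0.8750
R = v/ω = 1.5/1.75 = 0.8571
x' = -3 + 0.8571·(sin 0.8750 − sin 0.0000) = -2.3421
y' = -2 − 0.8571·(cos 0.8750 − cos 0.0000) = -1.6923

(-2.3421, -1.6923, 0.8750)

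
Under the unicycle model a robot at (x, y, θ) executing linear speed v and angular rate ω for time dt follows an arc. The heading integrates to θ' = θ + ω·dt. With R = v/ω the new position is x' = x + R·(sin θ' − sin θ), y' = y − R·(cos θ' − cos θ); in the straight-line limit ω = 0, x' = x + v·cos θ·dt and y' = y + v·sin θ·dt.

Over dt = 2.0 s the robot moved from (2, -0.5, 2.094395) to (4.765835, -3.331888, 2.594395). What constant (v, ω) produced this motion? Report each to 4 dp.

v = -2.0000, ω = 0.2500

Δθ = 2.594395 − 2.094395 = 0.500000
ω = Δθ/dt = 0.500000/2.0 = 0.2500
R = −Δy/(cos θ' − cos θ) = -8.0000
v = R·ω = -8.0000·0.2500 = -2.0000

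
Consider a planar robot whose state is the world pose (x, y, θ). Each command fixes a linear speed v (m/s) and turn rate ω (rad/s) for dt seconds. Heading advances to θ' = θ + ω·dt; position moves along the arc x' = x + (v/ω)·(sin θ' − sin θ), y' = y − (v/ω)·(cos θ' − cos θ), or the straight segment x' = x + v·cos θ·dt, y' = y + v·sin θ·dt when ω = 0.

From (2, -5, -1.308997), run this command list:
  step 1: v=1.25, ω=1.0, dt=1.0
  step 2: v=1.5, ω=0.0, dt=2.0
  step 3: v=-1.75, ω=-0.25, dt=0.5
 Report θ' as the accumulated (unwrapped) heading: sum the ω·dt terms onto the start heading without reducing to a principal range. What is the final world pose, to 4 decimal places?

step 1: θ'=-0.3090 (R=1.2500) → pose (2.8273, -5.8673, -0.3090)
step 2: θ'=-0.3090 (straight) → pose (5.6852, -6.7796, -0.3090)
step 3: θ'=-0.4340 (R=7.0000) → pose (4.8704, -6.4622, -0.4340)

(4.8704, -6.4622, -0.4340)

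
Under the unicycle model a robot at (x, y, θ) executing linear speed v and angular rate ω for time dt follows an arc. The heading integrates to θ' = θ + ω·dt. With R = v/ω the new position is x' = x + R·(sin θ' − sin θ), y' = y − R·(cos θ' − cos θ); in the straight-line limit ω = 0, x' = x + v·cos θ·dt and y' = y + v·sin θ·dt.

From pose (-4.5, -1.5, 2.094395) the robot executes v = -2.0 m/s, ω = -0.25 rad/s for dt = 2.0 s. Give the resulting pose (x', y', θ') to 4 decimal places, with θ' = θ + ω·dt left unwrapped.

θ' = 2.0944 + -0.25·2.0 = 1.5944
R = v/ω = -2.0/-0.25 = 8.0000
x' = -4.5 + 8.0000·(sin 1.5944 − sin 2.0944) = -3.4304
y' = -1.5 − 8.0000·(cos 1.5944 − cos 2.0944) = -5.3112

(-3.4304, -5.3112, 1.5944)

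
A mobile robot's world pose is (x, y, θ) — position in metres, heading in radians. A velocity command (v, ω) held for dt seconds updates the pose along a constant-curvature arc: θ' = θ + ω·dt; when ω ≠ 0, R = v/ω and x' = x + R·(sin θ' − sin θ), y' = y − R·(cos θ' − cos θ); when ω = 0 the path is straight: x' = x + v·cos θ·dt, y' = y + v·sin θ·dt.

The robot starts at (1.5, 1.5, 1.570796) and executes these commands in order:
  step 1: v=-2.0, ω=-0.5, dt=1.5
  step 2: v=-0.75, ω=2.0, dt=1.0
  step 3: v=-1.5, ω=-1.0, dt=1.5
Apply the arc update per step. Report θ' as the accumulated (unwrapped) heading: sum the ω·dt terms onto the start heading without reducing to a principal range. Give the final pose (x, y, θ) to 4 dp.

(1.5633, -3.6326, 1.3208)

step 1: θ'=0.8208 (R=4.0000) → pose (0.4268, -1.2266, 0.8208)
step 2: θ'=2.8208 (R=-0.3750) → pose (0.5829, -1.8380, 2.8208)
step 3: θ'=1.3208 (R=1.5000) → pose (1.5633, -3.6326, 1.3208)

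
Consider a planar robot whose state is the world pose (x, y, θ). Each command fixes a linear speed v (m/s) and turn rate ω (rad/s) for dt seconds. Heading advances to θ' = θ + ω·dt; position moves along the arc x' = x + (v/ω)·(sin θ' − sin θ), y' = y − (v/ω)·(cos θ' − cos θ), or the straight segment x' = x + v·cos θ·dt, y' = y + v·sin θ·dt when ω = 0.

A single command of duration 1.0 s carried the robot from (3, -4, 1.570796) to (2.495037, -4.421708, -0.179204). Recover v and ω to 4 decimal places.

v = -0.7500, ω = -1.7500

Δθ = -0.179204 − 1.570796 = -1.750000
ω = Δθ/dt = -1.750000/1.0 = -1.7500
R = Δx/(sin θ' − sin θ) = 0.4286
v = R·ω = 0.4286·-1.7500 = -0.7500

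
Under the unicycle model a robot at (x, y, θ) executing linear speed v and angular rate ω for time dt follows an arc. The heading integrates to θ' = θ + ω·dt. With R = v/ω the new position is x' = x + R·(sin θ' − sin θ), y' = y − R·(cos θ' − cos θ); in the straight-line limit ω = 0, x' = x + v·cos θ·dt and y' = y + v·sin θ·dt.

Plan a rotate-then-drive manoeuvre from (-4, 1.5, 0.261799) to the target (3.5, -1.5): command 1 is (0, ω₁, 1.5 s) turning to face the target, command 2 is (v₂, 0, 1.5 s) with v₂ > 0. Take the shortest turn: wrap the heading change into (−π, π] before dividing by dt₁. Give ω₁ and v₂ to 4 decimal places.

heading to target = atan2(-1.5−1.5, 3.5−-4) = -0.3805
Δθ = wrap(-0.3805 − 0.2618) = -0.6423; ω₁ = Δθ/dt₁ = -0.4282
distance = √((3.5−-4)² + (-1.5−1.5)²) = 8.0777; v₂ = distance/dt₂ = 5.3852

ω₁ = -0.4282, v₂ = 5.3852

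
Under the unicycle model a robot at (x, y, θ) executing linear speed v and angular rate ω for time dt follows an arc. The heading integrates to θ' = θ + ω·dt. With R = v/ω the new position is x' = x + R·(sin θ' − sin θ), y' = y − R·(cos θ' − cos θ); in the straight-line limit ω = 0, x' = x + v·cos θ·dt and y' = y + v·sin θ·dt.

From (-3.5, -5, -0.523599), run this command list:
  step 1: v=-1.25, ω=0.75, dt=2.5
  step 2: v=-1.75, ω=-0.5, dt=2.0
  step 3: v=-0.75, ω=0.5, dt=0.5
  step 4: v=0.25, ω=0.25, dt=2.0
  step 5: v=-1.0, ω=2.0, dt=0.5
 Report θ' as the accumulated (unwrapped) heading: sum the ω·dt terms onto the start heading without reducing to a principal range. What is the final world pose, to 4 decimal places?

(-8.1631, -8.8836, 2.1014)

step 1: θ'=1.3514 (R=-1.6667) → pose (-5.9600, -6.0806, 1.3514)
step 2: θ'=0.3514 (R=3.5000) → pose (-8.1714, -8.6050, 0.3514)
step 3: θ'=0.6014 (R=-1.5000) → pose (-8.5038, -8.7765, 0.6014)
step 4: θ'=1.1014 (R=1.0000) → pose (-8.1777, -8.4043, 1.1014)
step 5: θ'=2.1014 (R=-0.5000) → pose (-8.1631, -8.8836, 2.1014)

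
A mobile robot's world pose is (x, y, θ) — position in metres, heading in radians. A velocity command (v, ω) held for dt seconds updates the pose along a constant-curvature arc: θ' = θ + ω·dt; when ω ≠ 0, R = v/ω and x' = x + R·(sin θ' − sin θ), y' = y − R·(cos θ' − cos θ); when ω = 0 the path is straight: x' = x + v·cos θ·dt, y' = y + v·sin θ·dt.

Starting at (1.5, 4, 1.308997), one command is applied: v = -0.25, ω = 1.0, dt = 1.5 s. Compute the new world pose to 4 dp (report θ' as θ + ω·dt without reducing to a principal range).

(1.6599, 3.6990, 2.8090)

θ' = 1.3090 + 1.0·1.5 = 2.8090
R = v/ω = -0.25/1.0 = -0.2500
x' = 1.5 + -0.2500·(sin 2.8090 − sin 1.3090) = 1.6599
y' = 4 − -0.2500·(cos 2.8090 − cos 1.3090) = 3.6990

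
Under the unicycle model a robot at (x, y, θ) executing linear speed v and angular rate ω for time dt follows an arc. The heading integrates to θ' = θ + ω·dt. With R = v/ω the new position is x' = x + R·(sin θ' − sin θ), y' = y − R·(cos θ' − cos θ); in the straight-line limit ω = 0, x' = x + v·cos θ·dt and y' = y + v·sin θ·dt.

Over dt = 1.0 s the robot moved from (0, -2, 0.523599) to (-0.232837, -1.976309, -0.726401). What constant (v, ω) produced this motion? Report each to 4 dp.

v = -0.2500, ω = -1.2500

Δθ = -0.726401 − 0.523599 = -1.250000
ω = Δθ/dt = -1.250000/1.0 = -1.2500
R = Δx/(sin θ' − sin θ) = 0.2000
v = R·ω = 0.2000·-1.2500 = -0.2500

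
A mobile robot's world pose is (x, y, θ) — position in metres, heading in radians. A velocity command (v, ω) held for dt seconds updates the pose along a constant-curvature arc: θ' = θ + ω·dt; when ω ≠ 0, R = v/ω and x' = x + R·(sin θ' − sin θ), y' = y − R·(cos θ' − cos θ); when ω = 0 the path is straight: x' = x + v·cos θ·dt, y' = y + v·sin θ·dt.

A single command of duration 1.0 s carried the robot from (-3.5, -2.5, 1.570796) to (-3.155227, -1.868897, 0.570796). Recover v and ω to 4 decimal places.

v = 0.7500, ω = -1.0000

Δθ = 0.570796 − 1.570796 = -1.000000
ω = Δθ/dt = -1.000000/1.0 = -1.0000
R = −Δy/(cos θ' − cos θ) = -0.7500
v = R·ω = -0.7500·-1.0000 = 0.7500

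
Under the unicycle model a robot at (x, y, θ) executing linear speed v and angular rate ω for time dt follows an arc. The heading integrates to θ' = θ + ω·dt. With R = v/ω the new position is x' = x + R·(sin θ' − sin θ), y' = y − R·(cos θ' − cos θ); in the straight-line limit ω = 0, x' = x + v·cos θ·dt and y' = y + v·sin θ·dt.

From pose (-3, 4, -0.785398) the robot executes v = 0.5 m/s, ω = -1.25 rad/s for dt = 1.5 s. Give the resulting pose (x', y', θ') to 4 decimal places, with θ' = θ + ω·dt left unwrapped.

θ' = -0.7854 + -1.25·1.5 = -2.6604
R = v/ω = 0.5/-1.25 = -0.4000
x' = -3 + -0.4000·(sin -2.6604 − sin -0.7854) = -3.0977
y' = 4 − -0.4000·(cos -2.6604 − cos -0.7854) = 3.3626

(-3.0977, 3.3626, -2.6604)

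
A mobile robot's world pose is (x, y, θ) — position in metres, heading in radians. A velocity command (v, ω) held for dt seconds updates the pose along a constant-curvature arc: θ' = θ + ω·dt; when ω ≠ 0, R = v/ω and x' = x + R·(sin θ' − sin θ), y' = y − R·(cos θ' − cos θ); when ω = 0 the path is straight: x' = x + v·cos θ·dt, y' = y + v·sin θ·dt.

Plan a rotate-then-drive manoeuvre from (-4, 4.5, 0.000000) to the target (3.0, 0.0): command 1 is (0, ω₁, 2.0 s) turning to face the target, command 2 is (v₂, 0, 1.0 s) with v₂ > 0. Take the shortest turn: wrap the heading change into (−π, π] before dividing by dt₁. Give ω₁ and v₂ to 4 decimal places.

heading to target = atan2(0−4.5, 3−-4) = -0.5713
Δθ = wrap(-0.5713 − 0.0000) = -0.5713; ω₁ = Δθ/dt₁ = -0.2857
distance = √((3−-4)² + (0−4.5)²) = 8.3217; v₂ = distance/dt₂ = 8.3217

ω₁ = -0.2857, v₂ = 8.3217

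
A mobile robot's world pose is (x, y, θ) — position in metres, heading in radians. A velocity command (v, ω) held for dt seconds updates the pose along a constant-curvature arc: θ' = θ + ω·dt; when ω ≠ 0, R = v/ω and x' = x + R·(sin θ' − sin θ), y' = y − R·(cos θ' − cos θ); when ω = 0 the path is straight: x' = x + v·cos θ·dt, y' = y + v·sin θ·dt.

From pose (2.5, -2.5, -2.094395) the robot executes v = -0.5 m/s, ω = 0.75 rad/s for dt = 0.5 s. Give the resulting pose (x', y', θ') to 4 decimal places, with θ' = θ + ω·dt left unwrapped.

(2.5820, -2.2654, -1.7194)

θ' = -2.0944 + 0.75·0.5 = -1.7194
R = v/ω = -0.5/0.75 = -0.6667
x' = 2.5 + -0.6667·(sin -1.7194 − sin -2.0944) = 2.5820
y' = -2.5 − -0.6667·(cos -1.7194 − cos -2.0944) = -2.2654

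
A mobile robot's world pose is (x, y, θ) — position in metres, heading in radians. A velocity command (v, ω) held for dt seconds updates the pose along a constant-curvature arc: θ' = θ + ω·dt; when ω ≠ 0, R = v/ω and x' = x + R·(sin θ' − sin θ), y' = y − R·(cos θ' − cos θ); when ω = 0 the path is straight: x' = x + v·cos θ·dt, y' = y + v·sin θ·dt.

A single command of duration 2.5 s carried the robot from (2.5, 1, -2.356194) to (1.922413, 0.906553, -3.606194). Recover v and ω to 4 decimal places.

Δθ = -3.606194 − -2.356194 = -1.250000
ω = Δθ/dt = -1.250000/2.5 = -0.5000
R = Δx/(sin θ' − sin θ) = -0.5000
v = R·ω = -0.5000·-0.5000 = 0.2500

v = 0.2500, ω = -0.5000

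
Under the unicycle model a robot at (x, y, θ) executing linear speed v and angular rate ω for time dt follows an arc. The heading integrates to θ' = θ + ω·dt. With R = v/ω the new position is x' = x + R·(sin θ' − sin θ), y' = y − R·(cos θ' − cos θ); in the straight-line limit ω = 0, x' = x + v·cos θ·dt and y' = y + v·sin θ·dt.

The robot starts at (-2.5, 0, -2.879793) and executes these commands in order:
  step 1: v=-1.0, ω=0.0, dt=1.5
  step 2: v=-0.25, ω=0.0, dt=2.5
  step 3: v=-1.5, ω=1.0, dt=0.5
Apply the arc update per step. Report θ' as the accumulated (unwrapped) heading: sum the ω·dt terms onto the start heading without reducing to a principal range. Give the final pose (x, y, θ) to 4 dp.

(0.1997, 0.9135, -2.3798)

step 1: θ'=-2.8798 (straight) → pose (-1.0511, 0.3882, -2.8798)
step 2: θ'=-2.8798 (straight) → pose (-0.4474, 0.5500, -2.8798)
step 3: θ'=-2.3798 (R=-1.5000) → pose (0.1997, 0.9135, -2.3798)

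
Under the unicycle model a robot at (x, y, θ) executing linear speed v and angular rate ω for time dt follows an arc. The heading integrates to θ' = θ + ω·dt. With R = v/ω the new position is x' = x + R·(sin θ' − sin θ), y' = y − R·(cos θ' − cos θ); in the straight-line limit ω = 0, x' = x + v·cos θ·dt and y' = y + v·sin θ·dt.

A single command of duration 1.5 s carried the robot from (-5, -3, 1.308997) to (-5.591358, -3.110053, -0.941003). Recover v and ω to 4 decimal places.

Δθ = -0.941003 − 1.308997 = -2.250000
ω = Δθ/dt = -2.250000/1.5 = -1.5000
R = Δx/(sin θ' − sin θ) = 0.3333
v = R·ω = 0.3333·-1.5000 = -0.5000

v = -0.5000, ω = -1.5000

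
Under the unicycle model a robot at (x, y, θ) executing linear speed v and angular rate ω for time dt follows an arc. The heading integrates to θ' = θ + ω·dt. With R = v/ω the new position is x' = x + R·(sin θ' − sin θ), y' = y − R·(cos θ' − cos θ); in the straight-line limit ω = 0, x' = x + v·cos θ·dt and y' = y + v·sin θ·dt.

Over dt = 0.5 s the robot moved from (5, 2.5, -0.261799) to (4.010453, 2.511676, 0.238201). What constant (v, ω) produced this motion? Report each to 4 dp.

v = -2.0000, ω = 1.0000

Δθ = 0.238201 − -0.261799 = 0.500000
ω = Δθ/dt = 0.500000/0.5 = 1.0000
R = Δx/(sin θ' − sin θ) = -2.0000
v = R·ω = -2.0000·1.0000 = -2.0000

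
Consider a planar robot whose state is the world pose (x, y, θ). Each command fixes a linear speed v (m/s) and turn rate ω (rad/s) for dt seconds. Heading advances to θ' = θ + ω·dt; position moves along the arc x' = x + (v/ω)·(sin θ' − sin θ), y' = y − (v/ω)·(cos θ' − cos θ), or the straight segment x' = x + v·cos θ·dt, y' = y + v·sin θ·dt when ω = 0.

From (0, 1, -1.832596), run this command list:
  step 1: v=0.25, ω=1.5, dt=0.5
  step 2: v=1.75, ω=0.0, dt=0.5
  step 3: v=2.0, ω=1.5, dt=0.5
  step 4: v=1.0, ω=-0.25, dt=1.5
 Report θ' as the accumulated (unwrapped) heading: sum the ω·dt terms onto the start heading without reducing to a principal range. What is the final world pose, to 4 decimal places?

step 1: θ'=-1.0826 (R=0.1667) → pose (0.0138, 0.8787, -1.0826)
step 2: θ'=-1.0826 (straight) → pose (0.4242, 0.1059, -1.0826)
step 3: θ'=-0.3326 (R=1.3333) → pose (1.1664, -0.5290, -0.3326)
step 4: θ'=-0.7076 (R=-4.0000) → pose (2.4605, -1.2701, -0.7076)

(2.4605, -1.2701, -0.7076)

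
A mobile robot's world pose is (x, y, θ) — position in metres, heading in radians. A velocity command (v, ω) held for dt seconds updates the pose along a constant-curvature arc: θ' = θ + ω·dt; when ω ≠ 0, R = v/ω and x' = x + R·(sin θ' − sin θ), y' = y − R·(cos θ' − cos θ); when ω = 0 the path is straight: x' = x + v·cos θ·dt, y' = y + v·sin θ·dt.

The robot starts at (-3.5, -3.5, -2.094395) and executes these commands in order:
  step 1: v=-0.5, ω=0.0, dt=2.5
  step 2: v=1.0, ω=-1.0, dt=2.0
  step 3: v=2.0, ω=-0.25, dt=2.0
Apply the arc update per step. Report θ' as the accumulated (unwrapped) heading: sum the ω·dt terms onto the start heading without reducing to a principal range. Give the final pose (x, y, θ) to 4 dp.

(-5.9801, 1.1966, -4.5944)

step 1: θ'=-2.0944 (straight) → pose (-2.8750, -2.4175, -2.0944)
step 2: θ'=-4.0944 (R=-1.0000) → pose (-4.5561, -2.4969, -4.0944)
step 3: θ'=-4.5944 (R=-8.0000) → pose (-5.9801, 1.1966, -4.5944)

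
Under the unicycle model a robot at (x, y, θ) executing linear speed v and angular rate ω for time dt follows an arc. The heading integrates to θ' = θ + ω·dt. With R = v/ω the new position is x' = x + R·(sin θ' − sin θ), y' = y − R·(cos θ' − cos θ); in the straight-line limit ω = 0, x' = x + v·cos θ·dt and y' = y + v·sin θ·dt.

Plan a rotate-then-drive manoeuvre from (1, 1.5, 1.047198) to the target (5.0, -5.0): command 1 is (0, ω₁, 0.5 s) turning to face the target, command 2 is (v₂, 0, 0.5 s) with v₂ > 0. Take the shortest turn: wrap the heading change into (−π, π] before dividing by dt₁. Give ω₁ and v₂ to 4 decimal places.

heading to target = atan2(-5−1.5, 5−1) = -1.0191
Δθ = wrap(-1.0191 − 1.0472) = -2.0663; ω₁ = Δθ/dt₁ = -4.1327
distance = √((5−1)² + (-5−1.5)²) = 7.6322; v₂ = distance/dt₂ = 15.2643

ω₁ = -4.1327, v₂ = 15.2643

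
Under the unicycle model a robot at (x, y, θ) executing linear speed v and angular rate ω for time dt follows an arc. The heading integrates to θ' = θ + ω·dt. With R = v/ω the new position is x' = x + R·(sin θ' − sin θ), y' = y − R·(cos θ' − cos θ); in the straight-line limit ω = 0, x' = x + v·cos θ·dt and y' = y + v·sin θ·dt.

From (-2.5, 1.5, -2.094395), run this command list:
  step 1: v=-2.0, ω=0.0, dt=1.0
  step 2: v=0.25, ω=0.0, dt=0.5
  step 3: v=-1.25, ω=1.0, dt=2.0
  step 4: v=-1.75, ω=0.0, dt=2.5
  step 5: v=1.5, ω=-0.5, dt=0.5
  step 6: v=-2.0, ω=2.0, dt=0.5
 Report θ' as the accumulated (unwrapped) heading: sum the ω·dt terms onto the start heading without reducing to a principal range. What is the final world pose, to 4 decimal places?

step 1: θ'=-2.0944 (straight) → pose (-1.5000, 3.2321, -2.0944)
step 2: θ'=-2.0944 (straight) → pose (-1.5625, 3.1238, -2.0944)
step 3: θ'=-0.0944 (R=-1.2500) → pose (-2.5272, 4.9932, -0.0944)
step 4: θ'=-0.0944 (straight) → pose (-6.8827, 5.4056, -0.0944)
step 5: θ'=-0.3444 (R=-3.0000) → pose (-6.1526, 5.2428, -0.3444)
step 6: θ'=0.6556 (R=-1.0000) → pose (-7.0999, 5.0942, 0.6556)

(-7.0999, 5.0942, 0.6556)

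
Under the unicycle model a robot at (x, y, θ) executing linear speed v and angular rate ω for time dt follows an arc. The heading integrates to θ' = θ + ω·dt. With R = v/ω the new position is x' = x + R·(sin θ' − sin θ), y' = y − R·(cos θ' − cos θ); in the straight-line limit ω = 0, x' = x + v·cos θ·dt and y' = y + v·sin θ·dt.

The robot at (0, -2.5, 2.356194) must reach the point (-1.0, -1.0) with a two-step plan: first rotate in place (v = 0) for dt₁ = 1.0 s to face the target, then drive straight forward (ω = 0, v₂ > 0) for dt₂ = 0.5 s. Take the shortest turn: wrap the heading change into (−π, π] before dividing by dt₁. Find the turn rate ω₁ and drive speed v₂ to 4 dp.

heading to target = atan2(-1−-2.5, -1−0) = 2.1588
Δθ = wrap(2.1588 − 2.3562) = -0.1974; ω₁ = Δθ/dt₁ = -0.1974
distance = √((-1−0)² + (-1−-2.5)²) = 1.8028; v₂ = distance/dt₂ = 3.6056

ω₁ = -0.1974, v₂ = 3.6056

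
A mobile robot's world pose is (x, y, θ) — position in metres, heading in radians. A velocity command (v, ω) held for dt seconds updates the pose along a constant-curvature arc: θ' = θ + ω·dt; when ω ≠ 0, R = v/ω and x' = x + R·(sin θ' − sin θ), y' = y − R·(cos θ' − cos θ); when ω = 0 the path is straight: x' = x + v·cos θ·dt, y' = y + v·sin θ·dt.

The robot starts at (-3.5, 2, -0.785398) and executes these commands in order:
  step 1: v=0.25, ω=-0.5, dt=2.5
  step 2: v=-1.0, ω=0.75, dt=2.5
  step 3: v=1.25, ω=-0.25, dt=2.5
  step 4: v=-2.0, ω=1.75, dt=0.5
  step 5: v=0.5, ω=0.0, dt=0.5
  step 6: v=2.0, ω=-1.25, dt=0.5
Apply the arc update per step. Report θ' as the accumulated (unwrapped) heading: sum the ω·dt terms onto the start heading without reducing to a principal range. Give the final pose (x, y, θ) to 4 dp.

(-1.3506, 2.0708, -0.5354)

step 1: θ'=-2.0354 (R=-0.5000) → pose (-3.4066, 1.4224, -2.0354)
step 2: θ'=-0.1604 (R=-1.3333) → pose (-4.3856, 3.3361, -0.1604)
step 3: θ'=-0.7854 (R=-5.0000) → pose (-1.6486, 1.9358, -0.7854)
step 4: θ'=0.0896 (R=-1.1429) → pose (-2.5590, 2.2659, 0.0896)
step 5: θ'=0.0896 (straight) → pose (-2.3100, 2.2883, 0.0896)
step 6: θ'=-0.5354 (R=-1.6000) → pose (-1.3506, 2.0708, -0.5354)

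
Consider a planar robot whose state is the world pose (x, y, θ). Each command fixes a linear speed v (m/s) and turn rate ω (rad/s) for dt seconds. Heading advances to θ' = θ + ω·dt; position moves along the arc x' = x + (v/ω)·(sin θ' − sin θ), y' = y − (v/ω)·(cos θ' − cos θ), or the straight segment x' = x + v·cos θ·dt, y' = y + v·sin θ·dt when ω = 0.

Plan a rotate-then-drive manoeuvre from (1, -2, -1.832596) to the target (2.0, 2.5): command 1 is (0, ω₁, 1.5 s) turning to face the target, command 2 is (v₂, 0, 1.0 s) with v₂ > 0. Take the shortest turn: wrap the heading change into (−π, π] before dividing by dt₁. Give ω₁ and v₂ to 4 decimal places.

heading to target = atan2(2.5−-2, 2−1) = 1.3521
Δθ = wrap(1.3521 − -1.8326) = -3.0985; ω₁ = Δθ/dt₁ = -2.0656
distance = √((2−1)² + (2.5−-2)²) = 4.6098; v₂ = distance/dt₂ = 4.6098

ω₁ = -2.0656, v₂ = 4.6098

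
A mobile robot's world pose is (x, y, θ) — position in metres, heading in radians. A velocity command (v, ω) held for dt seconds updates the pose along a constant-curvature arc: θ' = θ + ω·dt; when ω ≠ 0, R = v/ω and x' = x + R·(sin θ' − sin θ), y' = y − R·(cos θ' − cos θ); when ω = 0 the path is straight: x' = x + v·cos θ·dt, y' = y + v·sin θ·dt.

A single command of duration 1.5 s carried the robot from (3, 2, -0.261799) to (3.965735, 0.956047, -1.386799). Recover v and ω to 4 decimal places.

Δθ = -1.386799 − -0.261799 = -1.125000
ω = Δθ/dt = -1.125000/1.5 = -0.7500
R = −Δy/(cos θ' − cos θ) = -1.3333
v = R·ω = -1.3333·-0.7500 = 1.0000

v = 1.0000, ω = -0.7500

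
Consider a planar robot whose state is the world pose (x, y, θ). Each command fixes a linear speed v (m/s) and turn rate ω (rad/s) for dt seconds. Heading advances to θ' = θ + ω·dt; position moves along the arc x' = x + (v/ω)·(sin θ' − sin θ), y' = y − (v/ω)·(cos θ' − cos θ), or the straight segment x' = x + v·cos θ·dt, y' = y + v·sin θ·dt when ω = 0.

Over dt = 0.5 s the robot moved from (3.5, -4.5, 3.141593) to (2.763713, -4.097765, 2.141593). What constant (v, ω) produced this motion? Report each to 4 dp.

v = 1.7500, ω = -2.0000

Δθ = 2.141593 − 3.141593 = -1.000000
ω = Δθ/dt = -1.000000/0.5 = -2.0000
R = Δx/(sin θ' − sin θ) = -0.8750
v = R·ω = -0.8750·-2.0000 = 1.7500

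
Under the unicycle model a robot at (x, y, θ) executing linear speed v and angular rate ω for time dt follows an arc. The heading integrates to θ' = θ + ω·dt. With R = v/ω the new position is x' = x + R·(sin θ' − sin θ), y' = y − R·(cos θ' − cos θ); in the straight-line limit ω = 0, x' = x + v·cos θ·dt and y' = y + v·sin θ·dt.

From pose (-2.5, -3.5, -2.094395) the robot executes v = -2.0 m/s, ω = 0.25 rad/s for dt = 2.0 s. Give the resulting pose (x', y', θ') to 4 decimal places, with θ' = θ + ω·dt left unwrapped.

θ' = -2.0944 + 0.25·2.0 = -1.5944
R = v/ω = -2.0/0.25 = -8.0000
x' = -2.5 + -8.0000·(sin -1.5944 − sin -2.0944) = -1.4304
y' = -3.5 − -8.0000·(cos -1.5944 − cos -2.0944) = 0.3112

(-1.4304, 0.3112, -1.5944)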